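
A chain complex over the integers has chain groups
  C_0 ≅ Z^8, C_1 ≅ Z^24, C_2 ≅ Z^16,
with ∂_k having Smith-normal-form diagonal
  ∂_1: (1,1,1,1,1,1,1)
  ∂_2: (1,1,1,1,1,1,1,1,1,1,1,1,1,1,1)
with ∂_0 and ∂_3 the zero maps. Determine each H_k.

H_0: b_0 = 8 − 0 − 7 = 1; torsion from ∂_1 factors > 1: none. So H_0 = Z.
H_1: b_1 = 24 − 7 − 15 = 2; torsion from ∂_2 factors > 1: none. So H_1 = Z^2.
H_2: b_2 = 16 − 15 − 0 = 1; torsion from ∂_3 factors > 1: none. So H_2 = Z.

H_0 = Z,  H_1 = Z^2,  H_2 = Z.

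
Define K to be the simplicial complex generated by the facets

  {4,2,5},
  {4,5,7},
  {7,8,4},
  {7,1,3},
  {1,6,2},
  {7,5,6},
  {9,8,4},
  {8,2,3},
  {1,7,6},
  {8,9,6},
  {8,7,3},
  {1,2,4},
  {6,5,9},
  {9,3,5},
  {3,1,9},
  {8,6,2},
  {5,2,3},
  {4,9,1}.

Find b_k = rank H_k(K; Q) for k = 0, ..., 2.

Order the vertices as 1 < 2 < 3 < 4 < 5 < 6 < 7 < 8 < 9. Listing each simplex with vertices in this order, K has dimension 2 with simplices:

  0-simplices (9): [1], [2], [3], [4], [5], [6], [7], [8], [9]
  1-simplices (27): (27 of them)
  2-simplices (18): [1,2,4], [1,2,6], [1,3,7], [1,3,9], [1,4,9], [1,6,7], [2,3,5], [2,3,8], [2,4,5], [2,6,8], [3,5,9], [3,7,8], [4,5,7], [4,7,8], [4,8,9], [5,6,7], [5,6,9], [6,8,9]

so the chain groups are C_0 ≅ Z^9, C_1 ≅ Z^27, C_2 ≅ Z^18.

Boundary ∂_1: C_1 → C_0 is given by ∂[p,q] = [q] − [p]. For instance
  ∂[3,9] = [9] − [3].
The resulting 9×27 matrix has rank 8, and its Smith normal form has invariant factors (1,1,1,1,1,1,1,1).

The boundary map ∂_2: C_2 → C_1 sends each 2-simplex [p,q,r] to [q,r] − [p,r] + [p,q]. For instance
  ∂[1,6,7] = [6,7] − [1,7] + [1,6],
  ∂[4,8,9] = [8,9] − [4,9] + [4,8].
This gives a 27×18 integer matrix of rank 17; reducing to Smith normal form yields diagonal entries (1,1,1,1,1,1,1,1,1,1,1,1,1,1,1,1,1).

Now H_k = ker ∂_k / im ∂_{k+1}, so:

  H_0: rank C_0 − rank ∂_1 = 9 − 8 = 1, and the invariant factors of ∂_1 are all 1, so H_0 = Z.
  H_1: rank ker ∂_1 − rank ∂_2 = (27 − 8) − 17 = 2, and the invariant factors of ∂_2 are all 1, so H_1 = Z^2.
  H_2: rank ker ∂_2 − rank ∂_3 = (18 − 17) − 0 = 1, and there is no ∂_3, so H_2 = Z.

As a check, the Euler characteristic is 9 − 27 + 18 = 0, which agrees with 1 − 2 + 1 = 0.

Hence the Betti numbers are b_0 = 1, b_1 = 2, b_2 = 1.

b_0 = 1, b_1 = 2, b_2 = 1.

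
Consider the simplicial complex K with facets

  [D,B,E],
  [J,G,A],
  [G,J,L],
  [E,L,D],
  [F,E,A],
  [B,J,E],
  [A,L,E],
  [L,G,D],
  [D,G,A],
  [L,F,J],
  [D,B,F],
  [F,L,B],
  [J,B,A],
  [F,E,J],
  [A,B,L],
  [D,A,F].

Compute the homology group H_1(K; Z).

H_1 = Z^2.

Order the vertices as A < B < D < E < F < G < J < L. Listing each simplex with vertices in this order, K has dimension 2 with simplices:

  0-simplices (8): A, B, D, E, F, G, J, L
  1-simplices (24): AB, AD, AE, AF, AG, AJ, AL, BD, BE, BF, BJ, BL, DE, DF, DG, DL, EF, EJ, EL, FJ, FL, GJ, GL, JL
  2-simplices (16): ABJ, ABL, ADF, ADG, AEF, AEL, AGJ, BDE, BDF, BEJ, BFL, DEL, DGL, EFJ, FJL, GJL

giving chain groups C_0 ≅ Z^8, C_1 ≅ Z^24, C_2 ≅ Z^16.

The boundary map ∂_1: C_1 → C_0 is given by ∂[p,q] = [q] − [p]. For instance
  ∂DL = L − D.
The resulting 8×24 matrix has rank 7, and its Smith normal form has invariant factors (1,1,1,1,1,1,1).

Boundary ∂_2: C_2 → C_1 maps a triangle to the signed sum of its edges. For instance
  ∂ABL = BL − AL + AB,
  ∂BEJ = EJ − BJ + BE.
This gives a 24×16 integer matrix of rank 15; reducing to Smith normal form yields diagonal entries (1,1,1,1,1,1,1,1,1,1,1,1,1,1,1).

Computing H_k = (kernel of ∂_k) / (image of ∂_{k+1}):

  H_1: rank ker ∂_1 − rank ∂_2 = (24 − 7) − 15 = 2, and the invariant factors of ∂_2 are all 1, so H_1 ≅ Z^2.

(K is a triangulation of the torus T^2.)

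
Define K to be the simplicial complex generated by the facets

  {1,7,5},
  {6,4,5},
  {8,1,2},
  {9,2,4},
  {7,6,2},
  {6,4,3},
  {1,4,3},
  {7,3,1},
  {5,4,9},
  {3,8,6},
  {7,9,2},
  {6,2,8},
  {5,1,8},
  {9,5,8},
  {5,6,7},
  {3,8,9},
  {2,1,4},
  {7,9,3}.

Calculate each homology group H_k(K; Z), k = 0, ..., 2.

Order the vertices as 1 < 2 < 3 < 4 < 5 < 6 < 7 < 8 < 9. Listing each simplex with vertices in this order, K has dimension 2 with simplices:

  0-simplices (9): [1], [2], [3], [4], [5], [6], [7], [8], [9]
  1-simplices (27): (27 of them)
  2-simplices (18): [1,2,4], [1,2,8], [1,3,4], [1,3,7], [1,5,7], [1,5,8], [2,4,9], [2,6,7], [2,6,8], [2,7,9], [3,4,6], [3,6,8], [3,7,9], [3,8,9], [4,5,6], [4,5,9], [5,6,7], [5,8,9]

Hence C_0 ≅ Z^9, C_1 ≅ Z^27, C_2 ≅ Z^18.

The boundary map ∂_1: C_1 → C_0 is given by ∂[p,q] = [q] − [p].
As a 9×27 matrix over Z this has rank 8, with invariant factors (1,1,1,1,1,1,1,1).

The boundary map ∂_2: C_2 → C_1 sends each 2-simplex [p,q,r] to [q,r] − [p,r] + [p,q]. For instance
  ∂[1,3,4] = [3,4] − [1,4] + [1,3],
  ∂[4,5,6] = [5,6] − [4,6] + [4,5].
This gives a 27×18 integer matrix of rank 17; reducing to Smith normal form yields diagonal entries (1,1,1,1,1,1,1,1,1,1,1,1,1,1,1,1,1).

Computing H_k = (kernel of ∂_k) / (image of ∂_{k+1}):

  H_0: rank C_0 − rank ∂_1 = 9 − 8 = 1, and the invariant factors of ∂_1 are all 1, so H_0 ≅ Z.
  H_1: rank ker ∂_1 − rank ∂_2 = (27 − 8) − 17 = 2, and the invariant factors of ∂_2 are all 1, so H_1 ≅ Z^2.
  H_2: rank ker ∂_2 − rank ∂_3 = (18 − 17) − 0 = 1, and there is no ∂_3, so H_2 ≅ Z.

As a check, the Euler characteristic is 9 − 27 + 18 = 0, which agrees with 1 − 2 + 1 = 0.
(K is a triangulation of the torus T^2.)

H_0 = Z,  H_1 = Z^2,  H_2 = Z.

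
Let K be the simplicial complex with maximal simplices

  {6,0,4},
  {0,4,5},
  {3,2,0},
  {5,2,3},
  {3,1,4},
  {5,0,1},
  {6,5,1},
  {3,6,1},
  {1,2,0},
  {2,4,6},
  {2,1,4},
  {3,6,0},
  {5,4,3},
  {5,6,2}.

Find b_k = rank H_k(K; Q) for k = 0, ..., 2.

Fix the vertex order 0 < 1 < 2 < 3 < 4 < 5 < 6 and write every simplex with vertices in increasing order. Then dim K = 2 and the simplices of K are:

  0-simplices (7): [0], [1], [2], [3], [4], [5], [6]
  1-simplices (21): [0,1], [0,2], [0,3], [0,4], [0,5], [0,6], [1,2], [1,3], [1,4], [1,5], [1,6], [2,3], [2,4], [2,5], [2,6], [3,4], [3,5], [3,6], [4,5], [4,6], [5,6]
  2-simplices (14): [0,1,2], [0,1,5], [0,2,3], [0,3,6], [0,4,5], [0,4,6], [1,2,4], [1,3,4], [1,3,6], [1,5,6], [2,3,5], [2,4,6], [2,5,6], [3,4,5]

giving chain groups C_0 ≅ Z^7, C_1 ≅ Z^21, C_2 ≅ Z^14.

Boundary ∂_1: C_1 → C_0 sends each edge [p,q] (with p < q) to q − p.
As a 7×21 matrix over Z this has rank 6, with invariant factors (1,1,1,1,1,1).

Boundary ∂_2: C_2 → C_1 acts by ∂[p,q,r] = [q,r] − [p,r] + [p,q]. For instance
  ∂[0,4,5] = [4,5] − [0,5] + [0,4],
  ∂[3,4,5] = [4,5] − [3,5] + [3,4].
This gives a 21×14 integer matrix of rank 13; reducing to Smith normal form yields diagonal entries (1,1,1,1,1,1,1,1,1,1,1,1,1).

Reading off H_k = ker ∂_k / im ∂_{k+1}:

  H_0: rank C_0 − rank ∂_1 = 7 − 6 = 1, and the invariant factors of ∂_1 are all 1, so H_0 ≅ Z.
  H_1: rank ker ∂_1 − rank ∂_2 = (21 − 6) − 13 = 2, and the invariant factors of ∂_2 are all 1, so H_1 ≅ Z^2.
  H_2: rank ker ∂_2 − rank ∂_3 = (14 − 13) − 0 = 1, and there is no ∂_3, so H_2 ≅ Z.

As a check, the Euler characteristic is 7 − 21 + 14 = 0, which agrees with 1 − 2 + 1 = 0.
(K is a triangulation of the torus T^2.)

Hence the Betti numbers are b_0 = 1, b_1 = 2, b_2 = 1.

b_0 = 1, b_1 = 2, b_2 = 1.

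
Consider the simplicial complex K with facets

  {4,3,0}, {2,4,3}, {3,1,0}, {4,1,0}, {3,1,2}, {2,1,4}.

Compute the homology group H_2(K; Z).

We work with the vertex ordering 0 < 1 < 2 < 3 < 4. The simplices of K, each written with vertices in increasing order, are:

  0-simplices (5): [0], [1], [2], [3], [4]
  1-simplices (9): [0,1], [0,3], [0,4], [1,2], [1,3], [1,4], [2,3], [2,4], [3,4]
  2-simplices (6): [0,1,3], [0,1,4], [0,3,4], [1,2,3], [1,2,4], [2,3,4]

giving chain groups C_0 ≅ Z^5, C_1 ≅ Z^9, C_2 ≅ Z^6.

∂_1: C_1 → C_0 maps an edge to its endpoints' difference, ∂[p,q] = q − p.
As a 5×9 matrix over Z this has rank 4, with invariant factors (1,1,1,1).

The boundary map ∂_2: C_2 → C_1 acts by ∂[p,q,r] = [q,r] − [p,r] + [p,q]. For instance
  ∂[1,2,3] = [2,3] − [1,3] + [1,2],
  ∂[0,1,3] = [1,3] − [0,3] + [0,1].
This gives a 9×6 integer matrix of rank 5; reducing to Smith normal form yields diagonal entries (1,1,1,1,1).

Reading off H_k = ker ∂_k / im ∂_{k+1}:

  H_2: rank ker ∂_2 − rank ∂_3 = (6 − 5) − 0 = 1, and there is no ∂_3, so H_2 = Z.

H_2 = Z.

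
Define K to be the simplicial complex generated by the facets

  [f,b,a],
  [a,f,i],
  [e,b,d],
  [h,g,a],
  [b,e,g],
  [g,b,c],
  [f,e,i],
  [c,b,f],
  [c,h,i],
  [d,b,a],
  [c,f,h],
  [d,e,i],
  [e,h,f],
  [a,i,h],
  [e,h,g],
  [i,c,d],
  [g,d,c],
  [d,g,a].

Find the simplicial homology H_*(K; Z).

K has 9 vertices, 27 edges, 18 triangles.
rank ∂_0 = 0, rank ∂_1 = 8 ⇒ b_0 = 9 − 0 − 8 = 1; all invariant factors of ∂_1 are 1 so no torsion. So H_0 ≅ Z.
rank ∂_1 = 8, rank ∂_2 = 18 ⇒ b_1 = 27 − 8 − 18 = 1; ∂_2 has invariant factor(s) [2] giving torsion. So H_1 ≅ Z ⊕ Z/2.
rank ∂_2 = 18, rank ∂_3 = 0 ⇒ b_2 = 18 − 18 − 0 = 0. So H_2 ≅ 0.

H_0 = Z,  H_1 = Z ⊕ Z/2,  H_2 = 0.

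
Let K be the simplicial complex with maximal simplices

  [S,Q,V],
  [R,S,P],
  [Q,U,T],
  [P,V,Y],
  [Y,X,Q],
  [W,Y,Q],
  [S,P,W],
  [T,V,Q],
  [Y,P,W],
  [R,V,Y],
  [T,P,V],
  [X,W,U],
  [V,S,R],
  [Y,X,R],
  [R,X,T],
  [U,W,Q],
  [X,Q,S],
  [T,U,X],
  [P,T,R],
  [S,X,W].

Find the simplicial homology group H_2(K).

H_2 ≅ 0.

Fix the vertex order P < Q < R < S < T < U < V < W < X < Y and write every simplex with vertices in increasing order. Then dim K = 2 and the simplices of K are:

  0-simplices (10): P, Q, R, S, T, U, V, W, X, Y
  1-simplices (30): PR, PS, PT, PV, PW, PY, QS, QT, QU, QV, QW, QX, QY, RS, RT, RV, RX, RY, SV, SW, SX, TU, TV, TX, UW, UX, VY, WX, WY, XY
  2-simplices (20): PRS, PRT, PSW, PTV, PVY, PWY, QSV, QSX, QTU, QTV, QUW, QWY, QXY, RSV, RTX, RVY, RXY, SWX, TUX, UWX

giving chain groups C_0 ≅ Z^10, C_1 ≅ Z^30, C_2 ≅ Z^20.

∂_1: C_1 → C_0 is given by ∂[p,q] = [q] − [p]. For instance
  ∂SV = V − S.
The 10×30 boundary matrix has rank 9 and Smith normal form diag(1,1,1,1,1,1,1,1,1).

The boundary map ∂_2: C_2 → C_1 sends each 2-simplex [p,q,r] to [q,r] − [p,r] + [p,q]. For instance
  ∂QTV = TV − QV + QT,
  ∂RVY = VY − RY + RV.
The resulting 30×20 matrix has rank 20, and its Smith normal form has invariant factors (1,1,1,1,1,1,1,1,1,1,1,1,1,1,1,1,1,1,1,2).

Reading off H_k = ker ∂_k / im ∂_{k+1}:

  H_2: rank ker ∂_2 − rank ∂_3 = (20 − 20) − 0 = 0, and there is no ∂_3, so H_2 = 0.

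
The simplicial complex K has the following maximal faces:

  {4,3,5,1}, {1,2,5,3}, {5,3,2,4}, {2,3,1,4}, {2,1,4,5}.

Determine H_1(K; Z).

Order the vertices as 1 < 2 < 3 < 4 < 5. Listing each simplex with vertices in this order, K has dimension 3 with simplices:

  0-simplices (5): [1], [2], [3], [4], [5]
  1-simplices (10): [1,2], [1,3], [1,4], [1,5], [2,3], [2,4], [2,5], [3,4], [3,5], [4,5]
  2-simplices (10): [1,2,3], [1,2,4], [1,2,5], [1,3,4], [1,3,5], [1,4,5], [2,3,4], [2,3,5], [2,4,5], [3,4,5]
  3-simplices (5): [1,2,3,4], [1,2,3,5], [1,2,4,5], [1,3,4,5], [2,3,4,5]

Hence C_0 ≅ Z^5, C_1 ≅ Z^10, C_2 ≅ Z^10, C_3 ≅ Z^5.

Boundary ∂_1: C_1 → C_0 is given by ∂[p,q] = [q] − [p].
As a 5×10 matrix over Z this has rank 4, with invariant factors (1,1,1,1).

The boundary map ∂_2: C_2 → C_1 maps a triangle to the signed sum of its edges. For instance
  ∂[2,3,5] = [3,5] − [2,5] + [2,3],
  ∂[1,2,4] = [2,4] − [1,4] + [1,2].
The resulting 10×10 matrix has rank 6, and its Smith normal form has invariant factors (1,1,1,1,1,1).

The boundary map ∂_3: C_3 → C_2 sends each 3-simplex σ to the alternating sum Σ_i (−1)^i (σ with its i-th vertex removed). For instance
  ∂[1,3,4,5] = [3,4,5] − [1,4,5] + [1,3,5] − [1,3,4],
  ∂[1,2,3,4] = [2,3,4] − [1,3,4] + [1,2,4] − [1,2,3].
This gives a 10×5 integer matrix of rank 4; reducing to Smith normal form yields diagonal entries (1,1,1,1).

Computing H_k = (kernel of ∂_k) / (image of ∂_{k+1}):

  H_1: rank ker ∂_1 − rank ∂_2 = (10 − 4) − 6 = 0, and the invariant factors of ∂_2 are all 1, so H_1 ≅ 0.

H_1 = 0.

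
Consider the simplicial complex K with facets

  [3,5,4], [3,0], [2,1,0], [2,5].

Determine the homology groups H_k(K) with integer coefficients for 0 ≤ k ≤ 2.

Order the vertices as 0 < 1 < 2 < 3 < 4 < 5. Listing each simplex with vertices in this order, K has dimension 2 with simplices:

  0-simplices (6): [0], [1], [2], [3], [4], [5]
  1-simplices (8): [0,1], [0,2], [0,3], [1,2], [2,5], [3,4], [3,5], [4,5]
  2-simplices (2): [0,1,2], [3,4,5]

so the chain groups are C_0 ≅ Z^6, C_1 ≅ Z^8, C_2 ≅ Z^2.

The boundary map ∂_1: C_1 → C_0 is given by ∂[p,q] = [q] − [p]. For instance
  ∂[3,4] = [4] − [3].
This gives a 6×8 integer matrix of rank 5; reducing to Smith normal form yields diagonal entries (1,1,1,1,1).

Boundary ∂_2: C_2 → C_1 acts by ∂[p,q,r] = [q,r] − [p,r] + [p,q]. For instance
  ∂[3,4,5] = [4,5] − [3,5] + [3,4],
  ∂[0,1,2] = [1,2] − [0,2] + [0,1].
This gives a 8×2 integer matrix of rank 2; reducing to Smith normal form yields diagonal entries (1,1).

Now H_k = ker ∂_k / im ∂_{k+1}, so:

  H_0: rank C_0 − rank ∂_1 = 6 − 5 = 1, and the invariant factors of ∂_1 are all 1, so H_0 ≅ Z.
  H_1: rank ker ∂_1 − rank ∂_2 = (8 − 5) − 2 = 1, and the invariant factors of ∂_2 are all 1, so H_1 ≅ Z.
  H_2: rank ker ∂_2 − rank ∂_3 = (2 − 2) − 0 = 0, and there is no ∂_3, so H_2 ≅ 0.

H_0 ≅ Z,  H_1 ≅ Z,  H_2 = 0.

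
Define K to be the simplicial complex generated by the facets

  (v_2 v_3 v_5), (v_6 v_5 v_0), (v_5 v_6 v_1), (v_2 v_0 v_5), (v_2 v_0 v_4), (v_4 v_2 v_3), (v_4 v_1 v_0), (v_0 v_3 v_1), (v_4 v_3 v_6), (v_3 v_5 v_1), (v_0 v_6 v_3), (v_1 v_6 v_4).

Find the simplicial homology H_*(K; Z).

K has 7 vertices, 18 edges, 12 triangles.
rank ∂_0 = 0, rank ∂_1 = 6 ⇒ b_0 = 7 − 0 − 6 = 1; all invariant factors of ∂_1 are 1 so no torsion. So H_0 = Z.
rank ∂_1 = 6, rank ∂_2 = 12 ⇒ b_1 = 18 − 6 − 12 = 0; ∂_2 has invariant factor(s) [2] giving torsion. So H_1 = Z/2Z.
rank ∂_2 = 12, rank ∂_3 = 0 ⇒ b_2 = 12 − 12 − 0 = 0. So H_2 = 0.

H_0 ≅ Z,  H_1 ≅ Z/2Z,  H_2 = 0.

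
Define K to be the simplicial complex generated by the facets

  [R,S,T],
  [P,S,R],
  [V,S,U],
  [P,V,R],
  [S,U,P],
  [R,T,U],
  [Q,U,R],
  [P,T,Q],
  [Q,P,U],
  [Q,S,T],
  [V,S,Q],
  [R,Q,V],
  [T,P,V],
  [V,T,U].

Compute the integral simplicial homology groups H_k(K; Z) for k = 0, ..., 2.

K has 7 vertices, 21 edges, 14 triangles.
rank ∂_0 = 0, rank ∂_1 = 6 ⇒ b_0 = 7 − 0 − 6 = 1; all invariant factors of ∂_1 are 1 so no torsion. So H_0 = Z.
rank ∂_1 = 6, rank ∂_2 = 13 ⇒ b_1 = 21 − 6 − 13 = 2; all invariant factors of ∂_2 are 1 so no torsion. So H_1 = Z^2.
rank ∂_2 = 13, rank ∂_3 = 0 ⇒ b_2 = 14 − 13 − 0 = 1. So H_2 = Z.

H_0 = Z,  H_1 = Z^2,  H_2 = Z.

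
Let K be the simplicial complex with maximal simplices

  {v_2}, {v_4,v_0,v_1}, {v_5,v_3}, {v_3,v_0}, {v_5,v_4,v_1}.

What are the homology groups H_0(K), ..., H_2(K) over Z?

H_0 = Z^2,  H_1 = Z,  H_2 = 0.

K has 6 vertices, 7 edges, 2 triangles.
rank ∂_0 = 0, rank ∂_1 = 4 ⇒ b_0 = 6 − 0 − 4 = 2; all invariant factors of ∂_1 are 1 so no torsion. So H_0 = Z^2.
rank ∂_1 = 4, rank ∂_2 = 2 ⇒ b_1 = 7 − 4 − 2 = 1; all invariant factors of ∂_2 are 1 so no torsion. So H_1 = Z.
rank ∂_2 = 2, rank ∂_3 = 0 ⇒ b_2 = 2 − 2 − 0 = 0. So H_2 = 0.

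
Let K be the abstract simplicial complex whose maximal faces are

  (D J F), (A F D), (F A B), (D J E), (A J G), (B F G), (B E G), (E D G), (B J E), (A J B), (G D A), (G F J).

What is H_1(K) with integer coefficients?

Fix the vertex order A < B < D < E < F < G < J and write every simplex with vertices in increasing order. Then dim K = 2 and the simplices of K are:

  0-simplices (7): A, B, D, E, F, G, J
  1-simplices (18): AB, AD, AF, AG, AJ, BE, BF, BG, BJ, DE, DF, DG, DJ, EG, EJ, FG, FJ, GJ
  2-simplices (12): ABF, ABJ, ADF, ADG, AGJ, BEG, BEJ, BFG, DEG, DEJ, DFJ, FGJ

giving chain groups C_0 ≅ Z^7, C_1 ≅ Z^18, C_2 ≅ Z^12.

Boundary ∂_1: C_1 → C_0 sends each edge [p,q] (with p < q) to q − p.
As a 7×18 matrix over Z this has rank 6, with invariant factors (1,1,1,1,1,1).

The boundary map ∂_2: C_2 → C_1 sends each 2-simplex [p,q,r] to [q,r] − [p,r] + [p,q]. For instance
  ∂BEJ = EJ − BJ + BE,
  ∂DFJ = FJ − DJ + DF.
The 18×12 boundary matrix has rank 12 and Smith normal form diag(1,1,1,1,1,1,1,1,1,1,1,2).

Reading off H_k = ker ∂_k / im ∂_{k+1}:

  H_1: rank ker ∂_1 − rank ∂_2 = (18 − 6) − 12 = 0, and ∂_2 has invariant factor 2 > 1, so H_1 ≅ Z_2.

(K is a triangulation of the real projective plane RP^2.)

H_1 = Z_2.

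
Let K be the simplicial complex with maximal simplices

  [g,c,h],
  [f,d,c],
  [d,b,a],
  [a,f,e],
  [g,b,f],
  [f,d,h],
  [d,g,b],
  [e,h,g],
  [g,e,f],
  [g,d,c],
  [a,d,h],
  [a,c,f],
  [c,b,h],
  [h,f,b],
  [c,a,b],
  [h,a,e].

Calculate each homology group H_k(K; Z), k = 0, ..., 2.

H_0 ≅ Z,  H_1 ≅ Z^2,  H_2 ≅ Z.

Order the vertices as a < b < c < d < e < f < g < h. Listing each simplex with vertices in this order, K has dimension 2 with simplices:

  0-simplices (8): a, b, c, d, e, f, g, h
  1-simplices (24): ab, ac, ad, ae, af, ah, bc, bd, bf, bg, bh, cd, cf, cg, ch, df, dg, dh, ef, eg, eh, fg, fh, gh
  2-simplices (16): abc, abd, acf, adh, aef, aeh, bch, bdg, bfg, bfh, cdf, cdg, cgh, dfh, efg, egh

giving chain groups C_0 ≅ Z^8, C_1 ≅ Z^24, C_2 ≅ Z^16.

∂_1: C_1 → C_0 maps an edge to its endpoints' difference, ∂[p,q] = q − p. For instance
  ∂ac = c − a.
This gives a 8×24 integer matrix of rank 7; reducing to Smith normal form yields diagonal entries (1,1,1,1,1,1,1).

Boundary ∂_2: C_2 → C_1 acts by ∂[p,q,r] = [q,r] − [p,r] + [p,q]. For instance
  ∂cgh = gh − ch + cg,
  ∂acf = cf − af + ac.
This gives a 24×16 integer matrix of rank 15; reducing to Smith normal form yields diagonal entries (1,1,1,1,1,1,1,1,1,1,1,1,1,1,1).

Reading off H_k = ker ∂_k / im ∂_{k+1}:

  H_0: rank C_0 − rank ∂_1 = 8 − 7 = 1, and the invariant factors of ∂_1 are all 1, so H_0 ≅ Z.
  H_1: rank ker ∂_1 − rank ∂_2 = (24 − 7) − 15 = 2, and the invariant factors of ∂_2 are all 1, so H_1 ≅ Z^2.
  H_2: rank ker ∂_2 − rank ∂_3 = (16 − 15) − 0 = 1, and there is no ∂_3, so H_2 ≅ Z.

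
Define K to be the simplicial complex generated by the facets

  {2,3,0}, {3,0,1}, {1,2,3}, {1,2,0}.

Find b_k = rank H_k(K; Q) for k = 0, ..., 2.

b_0 = 1, b_1 = 0, b_2 = 1.

We work with the vertex ordering 0 < 1 < 2 < 3. The simplices of K, each written with vertices in increasing order, are:

  0-simplices (4): [0], [1], [2], [3]
  1-simplices (6): [0,1], [0,2], [0,3], [1,2], [1,3], [2,3]
  2-simplices (4): [0,1,2], [0,1,3], [0,2,3], [1,2,3]

so the chain groups are C_0 ≅ Z^4, C_1 ≅ Z^6, C_2 ≅ Z^4.

Boundary ∂_1: C_1 → C_0 maps an edge to its endpoints' difference, ∂[p,q] = q − p. For instance
  ∂[1,3] = [3] − [1].
The resulting 4×6 matrix has rank 3, and its Smith normal form has invariant factors (1,1,1).

The boundary map ∂_2: C_2 → C_1 sends each 2-simplex [p,q,r] to [q,r] − [p,r] + [p,q]. For instance
  ∂[0,1,3] = [1,3] − [0,3] + [0,1],
  ∂[1,2,3] = [2,3] − [1,3] + [1,2].
The 6×4 boundary matrix has rank 3 and Smith normal form diag(1,1,1).

From H_k ≅ ker(∂_k) / im(∂_{k+1}) we obtain:

  H_0: rank C_0 − rank ∂_1 = 4 − 3 = 1, and the invariant factors of ∂_1 are all 1, so H_0 = Z.
  H_1: rank ker ∂_1 − rank ∂_2 = (6 − 3) − 3 = 0, and the invariant factors of ∂_2 are all 1, so H_1 = 0.
  H_2: rank ker ∂_2 − rank ∂_3 = (4 − 3) − 0 = 1, and there is no ∂_3, so H_2 = Z.

As a check, the Euler characteristic is 4 − 6 + 4 = 2, which agrees with 1 − 0 + 1 = 2.

Hence the Betti numbers are b_0 = 1, b_1 = 0, b_2 = 1.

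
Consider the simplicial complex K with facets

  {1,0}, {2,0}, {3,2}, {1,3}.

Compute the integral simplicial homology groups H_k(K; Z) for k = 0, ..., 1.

H_0 = Z,  H_1 = Z.

Order the vertices as 0 < 1 < 2 < 3. Listing each simplex with vertices in this order, K has dimension 1 with simplices:

  0-simplices (4): [0], [1], [2], [3]
  1-simplices (4): [0,1], [0,2], [1,3], [2,3]

Hence C_0 ≅ Z^4, C_1 ≅ Z^4.

The boundary map ∂_1: C_1 → C_0 is given by ∂[p,q] = [q] − [p].
The resulting 4×4 matrix has rank 3, and its Smith normal form has invariant factors (1,1,1).

Reading off H_k = ker ∂_k / im ∂_{k+1}:

  H_0: rank C_0 − rank ∂_1 = 4 − 3 = 1, and the invariant factors of ∂_1 are all 1, so H_0 ≅ Z.
  H_1: rank ker ∂_1 − rank ∂_2 = (4 − 3) − 0 = 1, and there is no ∂_2, so H_1 ≅ Z.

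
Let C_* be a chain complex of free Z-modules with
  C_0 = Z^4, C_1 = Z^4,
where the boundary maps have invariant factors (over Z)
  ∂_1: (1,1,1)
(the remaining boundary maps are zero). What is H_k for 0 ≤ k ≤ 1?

H_0 ≅ Z,  H_1 ≅ Z.

H_0: b_0 = 4 − 0 − 3 = 1; torsion from ∂_1 factors > 1: none. So H_0 ≅ Z.
H_1: b_1 = 4 − 3 − 0 = 1; torsion from ∂_2 factors > 1: none. So H_1 ≅ Z.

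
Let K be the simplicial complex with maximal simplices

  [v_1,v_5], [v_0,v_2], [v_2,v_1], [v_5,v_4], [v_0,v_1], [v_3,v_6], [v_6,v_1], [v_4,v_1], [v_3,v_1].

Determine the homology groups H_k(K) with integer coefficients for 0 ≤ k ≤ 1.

Take the total order v_0 < v_1 < v_2 < v_3 < v_4 < v_5 < v_6 on the vertex set. Then K (dimension 1) consists of the simplices:

  0-simplices (7): [v_0], [v_1], [v_2], [v_3], [v_4], [v_5], [v_6]
  1-simplices (9): [v_0,v_1], [v_0,v_2], [v_1,v_2], [v_1,v_3], [v_1,v_4], [v_1,v_5], [v_1,v_6], [v_3,v_6], [v_4,v_5]

so the chain groups are C_0 ≅ Z^7, C_1 ≅ Z^9.

Boundary ∂_1: C_1 → C_0 sends each edge [p,q] (with p < q) to q − p. For instance
  ∂[v_1,v_3] = [v_3] − [v_1].
The 7×9 boundary matrix has rank 6 and Smith normal form diag(1,1,1,1,1,1).

Reading off H_k = ker ∂_k / im ∂_{k+1}:

  H_0: rank C_0 − rank ∂_1 = 7 − 6 = 1, and the invariant factors of ∂_1 are all 1, so H_0 = Z.
  H_1: rank ker ∂_1 − rank ∂_2 = (9 − 6) − 0 = 3, and there is no ∂_2, so H_1 = Z^3.

(K is a triangulation of a wedge of 3 circles.)

H_0 ≅ Z,  H_1 ≅ Z^3.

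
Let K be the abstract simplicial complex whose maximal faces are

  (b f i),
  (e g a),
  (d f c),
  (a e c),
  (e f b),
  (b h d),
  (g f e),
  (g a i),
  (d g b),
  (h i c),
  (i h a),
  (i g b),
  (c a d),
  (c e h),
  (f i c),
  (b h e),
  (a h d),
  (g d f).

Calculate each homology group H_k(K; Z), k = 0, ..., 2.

We work with the vertex ordering a < b < c < d < e < f < g < h < i. The simplices of K, each written with vertices in increasing order, are:

  0-simplices (9): a, b, c, d, e, f, g, h, i
  1-simplices (27): ac, ad, ae, ag, ah, ai, bd, be, bf, bg, bh, bi, cd, ce, cf, ch, ci, df, dg, dh, ef, eg, eh, fg, fi, gi, hi
  2-simplices (18): acd, ace, adh, aeg, agi, ahi, bdg, bdh, bef, beh, bfi, bgi, cdf, ceh, cfi, chi, dfg, efg

Hence C_0 ≅ Z^9, C_1 ≅ Z^27, C_2 ≅ Z^18.

∂_1: C_1 → C_0 sends each edge [p,q] (with p < q) to q − p. For instance
  ∂bh = h − b.
This gives a 9×27 integer matrix of rank 8; reducing to Smith normal form yields diagonal entries (1,1,1,1,1,1,1,1).

The boundary map ∂_2: C_2 → C_1 maps a triangle to the signed sum of its edges. For instance
  ∂ahi = hi − ai + ah,
  ∂chi = hi − ci + ch.
The resulting 27×18 matrix has rank 18, and its Smith normal form has invariant factors (1,1,1,1,1,1,1,1,1,1,1,1,1,1,1,1,1,2).

Reading off H_k = ker ∂_k / im ∂_{k+1}:

  H_0: rank C_0 − rank ∂_1 = 9 − 8 = 1, and the invariant factors of ∂_1 are all 1, so H_0 = Z.
  H_1: rank ker ∂_1 − rank ∂_2 = (27 − 8) − 18 = 1, and ∂_2 has invariant factor 2 > 1, so H_1 = Z ⊕ Z/2Z.
  H_2: rank ker ∂_2 − rank ∂_3 = (18 − 18) − 0 = 0, and there is no ∂_3, so H_2 = 0.

As a check, the Euler characteristic is 9 − 27 + 18 = 0, which agrees with 1 − 1 + 0 = 0.

H_0 ≅ Z,  H_1 ≅ Z ⊕ Z/2Z,  H_2 = 0.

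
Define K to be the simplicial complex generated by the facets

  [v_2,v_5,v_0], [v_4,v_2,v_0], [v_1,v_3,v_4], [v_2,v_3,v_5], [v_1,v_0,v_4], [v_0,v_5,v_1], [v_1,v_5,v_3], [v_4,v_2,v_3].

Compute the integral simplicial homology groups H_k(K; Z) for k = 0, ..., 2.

H_0 ≅ Z,  H_1 = 0,  H_2 ≅ Z.

We work with the vertex ordering v_0 < v_1 < v_2 < v_3 < v_4 < v_5. The simplices of K, each written with vertices in increasing order, are:

  0-simplices (6): [v_0], [v_1], [v_2], [v_3], [v_4], [v_5]
  1-simplices (12): [v_0,v_1], [v_0,v_2], [v_0,v_4], [v_0,v_5], [v_1,v_3], [v_1,v_4], [v_1,v_5], [v_2,v_3], [v_2,v_4], [v_2,v_5], [v_3,v_4], [v_3,v_5]
  2-simplices (8): [v_0,v_1,v_4], [v_0,v_1,v_5], [v_0,v_2,v_4], [v_0,v_2,v_5], [v_1,v_3,v_4], [v_1,v_3,v_5], [v_2,v_3,v_4], [v_2,v_3,v_5]

Hence C_0 ≅ Z^6, C_1 ≅ Z^12, C_2 ≅ Z^8.

The boundary map ∂_1: C_1 → C_0 maps an edge to its endpoints' difference, ∂[p,q] = q − p.
The resulting 6×12 matrix has rank 5, and its Smith normal form has invariant factors (1,1,1,1,1).

∂_2: C_2 → C_1 sends each 2-simplex [p,q,r] to [q,r] − [p,r] + [p,q]. For instance
  ∂[v_0,v_2,v_5] = [v_2,v_5] − [v_0,v_5] + [v_0,v_2],
  ∂[v_0,v_1,v_4] = [v_1,v_4] − [v_0,v_4] + [v_0,v_1].
The 12×8 boundary matrix has rank 7 and Smith normal form diag(1,1,1,1,1,1,1).

Computing H_k = (kernel of ∂_k) / (image of ∂_{k+1}):

  H_0: rank C_0 − rank ∂_1 = 6 − 5 = 1, and the invariant factors of ∂_1 are all 1, so H_0 = Z.
  H_1: rank ker ∂_1 − rank ∂_2 = (12 − 5) − 7 = 0, and the invariant factors of ∂_2 are all 1, so H_1 = 0.
  H_2: rank ker ∂_2 − rank ∂_3 = (8 − 7) − 0 = 1, and there is no ∂_3, so H_2 = Z.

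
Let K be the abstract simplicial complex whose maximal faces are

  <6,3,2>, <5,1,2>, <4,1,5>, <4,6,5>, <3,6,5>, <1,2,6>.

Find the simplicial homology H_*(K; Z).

We work with the vertex ordering 1 < 2 < 3 < 4 < 5 < 6. The simplices of K, each written with vertices in increasing order, are:

  0-simplices (6): [1], [2], [3], [4], [5], [6]
  1-simplices (12): [1,2], [1,4], [1,5], [1,6], [2,3], [2,5], [2,6], [3,5], [3,6], [4,5], [4,6], [5,6]
  2-simplices (6): [1,2,5], [1,2,6], [1,4,5], [2,3,6], [3,5,6], [4,5,6]

Hence C_0 ≅ Z^6, C_1 ≅ Z^12, C_2 ≅ Z^6.

The boundary map ∂_1: C_1 → C_0 is given by ∂[p,q] = [q] − [p]. For instance
  ∂[2,3] = [3] − [2].
As a 6×12 matrix over Z this has rank 5, with invariant factors (1,1,1,1,1).

The boundary map ∂_2: C_2 → C_1 maps a triangle to the signed sum of its edges. For instance
  ∂[3,5,6] = [5,6] − [3,6] + [3,5],
  ∂[1,2,6] = [2,6] − [1,6] + [1,2].
This gives a 12×6 integer matrix of rank 6; reducing to Smith normal form yields diagonal entries (1,1,1,1,1,1).

Reading off H_k = ker ∂_k / im ∂_{k+1}:

  H_0: rank C_0 − rank ∂_1 = 6 − 5 = 1, and the invariant factors of ∂_1 are all 1, so H_0 ≅ Z.
  H_1: rank ker ∂_1 − rank ∂_2 = (12 − 5) − 6 = 1, and the invariant factors of ∂_2 are all 1, so H_1 ≅ Z.
  H_2: rank ker ∂_2 − rank ∂_3 = (6 − 6) − 0 = 0, and there is no ∂_3, so H_2 ≅ 0.

As a check, the Euler characteristic is 6 − 12 + 6 = 0, which agrees with 1 − 1 + 0 = 0.
(K is a triangulation of the cylinder S^1 x I.)

H_0 ≅ Z,  H_1 ≅ Z,  H_2 = 0.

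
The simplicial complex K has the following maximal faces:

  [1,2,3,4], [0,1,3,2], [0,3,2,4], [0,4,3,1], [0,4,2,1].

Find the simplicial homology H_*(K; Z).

H_0 ≅ Z,  H_1 = 0,  H_2 = 0,  H_3 ≅ Z.

Fix the vertex order 0 < 1 < 2 < 3 < 4 and write every simplex with vertices in increasing order. Then dim K = 3 and the simplices of K are:

  0-simplices (5): [0], [1], [2], [3], [4]
  1-simplices (10): [0,1], [0,2], [0,3], [0,4], [1,2], [1,3], [1,4], [2,3], [2,4], [3,4]
  2-simplices (10): [0,1,2], [0,1,3], [0,1,4], [0,2,3], [0,2,4], [0,3,4], [1,2,3], [1,2,4], [1,3,4], [2,3,4]
  3-simplices (5): [0,1,2,3], [0,1,2,4], [0,1,3,4], [0,2,3,4], [1,2,3,4]

giving chain groups C_0 ≅ Z^5, C_1 ≅ Z^10, C_2 ≅ Z^10, C_3 ≅ Z^5.

Boundary ∂_1: C_1 → C_0 maps an edge to its endpoints' difference, ∂[p,q] = q − p. For instance
  ∂[1,4] = [4] − [1].
The resulting 5×10 matrix has rank 4, and its Smith normal form has invariant factors (1,1,1,1).

∂_2: C_2 → C_1 sends each 2-simplex [p,q,r] to [q,r] − [p,r] + [p,q]. For instance
  ∂[0,1,4] = [1,4] − [0,4] + [0,1],
  ∂[1,2,4] = [2,4] − [1,4] + [1,2].
The resulting 10×10 matrix has rank 6, and its Smith normal form has invariant factors (1,1,1,1,1,1).

∂_3: C_3 → C_2 sends each 3-simplex σ to the alternating sum Σ_i (−1)^i (σ with its i-th vertex removed). For instance
  ∂[1,2,3,4] = [2,3,4] − [1,3,4] + [1,2,4] − [1,2,3],
  ∂[0,1,3,4] = [1,3,4] − [0,3,4] + [0,1,4] − [0,1,3].
This gives a 10×5 integer matrix of rank 4; reducing to Smith normal form yields diagonal entries (1,1,1,1).

Now H_k = ker ∂_k / im ∂_{k+1}, so:

  H_0: rank C_0 − rank ∂_1 = 5 − 4 = 1, and the invariant factors of ∂_1 are all 1, so H_0 = Z.
  H_1: rank ker ∂_1 − rank ∂_2 = (10 − 4) − 6 = 0, and the invariant factors of ∂_2 are all 1, so H_1 = 0.
  H_2: rank ker ∂_2 − rank ∂_3 = (10 − 6) − 4 = 0, and the invariant factors of ∂_3 are all 1, so H_2 = 0.
  H_3: rank ker ∂_3 − rank ∂_4 = (5 − 4) − 0 = 1, and there is no ∂_4, so H_3 = Z.

As a check, the Euler characteristic is 5 − 10 + 10 − 5 = 0, which agrees with 1 − 0 + 0 − 1 = 0.
(K is a triangulation of the 3-sphere S^3.)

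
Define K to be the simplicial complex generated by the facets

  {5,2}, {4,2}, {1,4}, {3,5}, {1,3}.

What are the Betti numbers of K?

We work with the vertex ordering 1 < 2 < 3 < 4 < 5. The simplices of K, each written with vertices in increasing order, are:

  0-simplices (5): [1], [2], [3], [4], [5]
  1-simplices (5): [1,3], [1,4], [2,4], [2,5], [3,5]

giving chain groups C_0 ≅ Z^5, C_1 ≅ Z^5.

The boundary map ∂_1: C_1 → C_0 maps an edge to its endpoints' difference, ∂[p,q] = q − p. For instance
  ∂[2,4] = [4] − [2].
The 5×5 boundary matrix has rank 4 and Smith normal form diag(1,1,1,1).

Reading off H_k = ker ∂_k / im ∂_{k+1}:

  H_0: rank C_0 − rank ∂_1 = 5 − 4 = 1, and the invariant factors of ∂_1 are all 1, so H_0 ≅ Z.
  H_1: rank ker ∂_1 − rank ∂_2 = (5 − 4) − 0 = 1, and there is no ∂_2, so H_1 ≅ Z.

Hence the Betti numbers are b_0 = 1, b_1 = 1.

b_0 = 1, b_1 = 1.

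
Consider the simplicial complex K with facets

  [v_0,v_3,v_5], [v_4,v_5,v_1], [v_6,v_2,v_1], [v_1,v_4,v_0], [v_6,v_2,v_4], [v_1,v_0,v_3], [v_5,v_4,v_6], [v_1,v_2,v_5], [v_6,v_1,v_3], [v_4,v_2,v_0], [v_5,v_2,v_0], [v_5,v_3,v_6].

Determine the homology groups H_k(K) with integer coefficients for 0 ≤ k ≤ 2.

Order the vertices as v_0 < v_1 < v_2 < v_3 < v_4 < v_5 < v_6. Listing each simplex with vertices in this order, K has dimension 2 with simplices:

  0-simplices (7): [v_0], [v_1], [v_2], [v_3], [v_4], [v_5], [v_6]
  1-simplices (18): (18 of them)
  2-simplices (12): (12 of them)

so the chain groups are C_0 ≅ Z^7, C_1 ≅ Z^18, C_2 ≅ Z^12.

∂_1: C_1 → C_0 is given by ∂[p,q] = [q] − [p]. For instance
  ∂[v_2,v_6] = [v_6] − [v_2].
This gives a 7×18 integer matrix of rank 6; reducing to Smith normal form yields diagonal entries (1,1,1,1,1,1).

∂_2: C_2 → C_1 sends each 2-simplex [p,q,r] to [q,r] − [p,r] + [p,q]. For instance
  ∂[v_2,v_4,v_6] = [v_4,v_6] − [v_2,v_6] + [v_2,v_4],
  ∂[v_1,v_4,v_5] = [v_4,v_5] − [v_1,v_5] + [v_1,v_4].
This gives a 18×12 integer matrix of rank 12; reducing to Smith normal form yields diagonal entries (1,1,1,1,1,1,1,1,1,1,1,2).

From H_k ≅ ker(∂_k) / im(∂_{k+1}) we obtain:

  H_0: rank C_0 − rank ∂_1 = 7 − 6 = 1, and the invariant factors of ∂_1 are all 1, so H_0 = Z.
  H_1: rank ker ∂_1 − rank ∂_2 = (18 − 6) − 12 = 0, and ∂_2 has invariant factor 2 > 1, so H_1 = Z/2.
  H_2: rank ker ∂_2 − rank ∂_3 = (12 − 12) − 0 = 0, and there is no ∂_3, so H_2 = 0.

As a check, the Euler characteristic is 7 − 18 + 12 = 1, which agrees with 1 − 0 + 0 = 1.
(K is a triangulation of the real projective plane RP^2.)

H_0 ≅ Z,  H_1 ≅ Z/2,  H_2 = 0.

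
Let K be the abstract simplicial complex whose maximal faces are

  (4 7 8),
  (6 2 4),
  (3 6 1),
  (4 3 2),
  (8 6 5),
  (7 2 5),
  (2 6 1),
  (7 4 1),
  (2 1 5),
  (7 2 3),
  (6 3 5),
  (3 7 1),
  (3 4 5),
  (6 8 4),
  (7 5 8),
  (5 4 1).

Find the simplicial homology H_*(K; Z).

Order the vertices as 1 < 2 < 3 < 4 < 5 < 6 < 7 < 8. Listing each simplex with vertices in this order, K has dimension 2 with simplices:

  0-simplices (8): [1], [2], [3], [4], [5], [6], [7], [8]
  1-simplices (24): (24 of them)
  2-simplices (16): [1,2,5], [1,2,6], [1,3,6], [1,3,7], [1,4,5], [1,4,7], [2,3,4], [2,3,7], [2,4,6], [2,5,7], [3,4,5], [3,5,6], [4,6,8], [4,7,8], [5,6,8], [5,7,8]

giving chain groups C_0 ≅ Z^8, C_1 ≅ Z^24, C_2 ≅ Z^16.

∂_1: C_1 → C_0 sends each edge [p,q] (with p < q) to q − p. For instance
  ∂[2,7] = [7] − [2].
This gives a 8×24 integer matrix of rank 7; reducing to Smith normal form yields diagonal entries (1,1,1,1,1,1,1).

Boundary ∂_2: C_2 → C_1 acts by ∂[p,q,r] = [q,r] − [p,r] + [p,q]. For instance
  ∂[4,6,8] = [6,8] − [4,8] + [4,6],
  ∂[1,4,7] = [4,7] − [1,7] + [1,4].
As a 24×16 matrix over Z this has rank 15, with invariant factors (1,1,1,1,1,1,1,1,1,1,1,1,1,1,1).

From H_k ≅ ker(∂_k) / im(∂_{k+1}) we obtain:

  H_0: rank C_0 − rank ∂_1 = 8 − 7 = 1, and the invariant factors of ∂_1 are all 1, so H_0 = Z.
  H_1: rank ker ∂_1 − rank ∂_2 = (24 − 7) − 15 = 2, and the invariant factors of ∂_2 are all 1, so H_1 = Z^2.
  H_2: rank ker ∂_2 − rank ∂_3 = (16 − 15) − 0 = 1, and there is no ∂_3, so H_2 = Z.

As a check, the Euler characteristic is 8 − 24 + 16 = 0, which agrees with 1 − 2 + 1 = 0.
(K is a triangulation of the torus T^2.)

H_0 ≅ Z,  H_1 ≅ Z^2,  H_2 ≅ Z.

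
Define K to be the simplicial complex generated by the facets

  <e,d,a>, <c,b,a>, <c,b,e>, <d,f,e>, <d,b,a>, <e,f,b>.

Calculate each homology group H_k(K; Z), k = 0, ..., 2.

Order the vertices as a < b < c < d < e < f. Listing each simplex with vertices in this order, K has dimension 2 with simplices:

  0-simplices (6): a, b, c, d, e, f
  1-simplices (12): ab, ac, ad, ae, bc, bd, be, bf, ce, de, df, ef
  2-simplices (6): abc, abd, ade, bce, bef, def

so the chain groups are C_0 ≅ Z^6, C_1 ≅ Z^12, C_2 ≅ Z^6.

∂_1: C_1 → C_0 maps an edge to its endpoints' difference, ∂[p,q] = q − p.
The resulting 6×12 matrix has rank 5, and its Smith normal form has invariant factors (1,1,1,1,1).

Boundary ∂_2: C_2 → C_1 sends each 2-simplex [p,q,r] to [q,r] − [p,r] + [p,q]. For instance
  ∂bce = ce − be + bc,
  ∂def = ef − df + de.
The 12×6 boundary matrix has rank 6 and Smith normal form diag(1,1,1,1,1,1).

Computing H_k = (kernel of ∂_k) / (image of ∂_{k+1}):

  H_0: rank C_0 − rank ∂_1 = 6 − 5 = 1, and the invariant factors of ∂_1 are all 1, so H_0 = Z.
  H_1: rank ker ∂_1 − rank ∂_2 = (12 − 5) − 6 = 1, and the invariant factors of ∂_2 are all 1, so H_1 = Z.
  H_2: rank ker ∂_2 − rank ∂_3 = (6 − 6) − 0 = 0, and there is no ∂_3, so H_2 = 0.

As a check, the Euler characteristic is 6 − 12 + 6 = 0, which agrees with 1 − 1 + 0 = 0.
(K is a triangulation of the cylinder S^1 x I.)

H_0 ≅ Z,  H_1 ≅ Z,  H_2 = 0.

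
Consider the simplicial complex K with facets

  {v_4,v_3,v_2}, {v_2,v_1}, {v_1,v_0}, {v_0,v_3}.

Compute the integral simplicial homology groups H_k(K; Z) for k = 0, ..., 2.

Take the total order v_0 < v_1 < v_2 < v_3 < v_4 on the vertex set. Then K (dimension 2) consists of the simplices:

  0-simplices (5): [v_0], [v_1], [v_2], [v_3], [v_4]
  1-simplices (6): [v_0,v_1], [v_0,v_3], [v_1,v_2], [v_2,v_3], [v_2,v_4], [v_3,v_4]
  2-simplices (1): [v_2,v_3,v_4]

giving chain groups C_0 ≅ Z^5, C_1 ≅ Z^6, C_2 ≅ Z^1.

Boundary ∂_1: C_1 → C_0 sends each edge [p,q] (with p < q) to q − p.
As a 5×6 matrix over Z this has rank 4, with invariant factors (1,1,1,1).

Boundary ∂_2: C_2 → C_1 acts by ∂[p,q,r] = [q,r] − [p,r] + [p,q]. For instance
  ∂[v_2,v_3,v_4] = [v_3,v_4] − [v_2,v_4] + [v_2,v_3].
As a 6×1 matrix over Z this has rank 1, with invariant factors (1).

From H_k ≅ ker(∂_k) / im(∂_{k+1}) we obtain:

  H_0: rank C_0 − rank ∂_1 = 5 − 4 = 1, and the invariant factors of ∂_1 are all 1, so H_0 ≅ Z.
  H_1: rank ker ∂_1 − rank ∂_2 = (6 − 4) − 1 = 1, and the invariant factors of ∂_2 are all 1, so H_1 ≅ Z.
  H_2: rank ker ∂_2 − rank ∂_3 = (1 − 1) − 0 = 0, and there is no ∂_3, so H_2 ≅ 0.

As a check, the Euler characteristic is 5 − 6 + 1 = 0, which agrees with 1 − 1 + 0 = 0.

H_0 = Z,  H_1 = Z,  H_2 = 0.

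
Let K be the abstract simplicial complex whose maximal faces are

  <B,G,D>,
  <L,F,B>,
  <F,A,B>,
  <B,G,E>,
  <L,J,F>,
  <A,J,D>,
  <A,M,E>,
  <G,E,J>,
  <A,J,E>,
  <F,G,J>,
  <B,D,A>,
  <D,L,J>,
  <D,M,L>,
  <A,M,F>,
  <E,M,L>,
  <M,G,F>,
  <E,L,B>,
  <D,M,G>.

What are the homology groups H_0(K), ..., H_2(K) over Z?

Fix the vertex order A < B < D < E < F < G < J < L < M and write every simplex with vertices in increasing order. Then dim K = 2 and the simplices of K are:

  0-simplices (9): A, B, D, E, F, G, J, L, M
  1-simplices (27): AB, AD, AE, AF, AJ, AM, BD, BE, BF, BG, BL, DG, DJ, DL, DM, EG, EJ, EL, EM, FG, FJ, FL, FM, GJ, GM, JL, LM
  2-simplices (18): ABD, ABF, ADJ, AEJ, AEM, AFM, BDG, BEG, BEL, BFL, DGM, DJL, DLM, EGJ, ELM, FGJ, FGM, FJL

so the chain groups are C_0 ≅ Z^9, C_1 ≅ Z^27, C_2 ≅ Z^18.

∂_1: C_1 → C_0 sends each edge [p,q] (with p < q) to q − p. For instance
  ∂GJ = J − G.
This gives a 9×27 integer matrix of rank 8; reducing to Smith normal form yields diagonal entries (1,1,1,1,1,1,1,1).

∂_2: C_2 → C_1 acts by ∂[p,q,r] = [q,r] − [p,r] + [p,q]. For instance
  ∂FGJ = GJ − FJ + FG,
  ∂FJL = JL − FL + FJ.
The resulting 27×18 matrix has rank 17, and its Smith normal form has invariant factors (1,1,1,1,1,1,1,1,1,1,1,1,1,1,1,1,1).

Now H_k = ker ∂_k / im ∂_{k+1}, so:

  H_0: rank C_0 − rank ∂_1 = 9 − 8 = 1, and the invariant factors of ∂_1 are all 1, so H_0 ≅ Z.
  H_1: rank ker ∂_1 − rank ∂_2 = (27 − 8) − 17 = 2, and the invariant factors of ∂_2 are all 1, so H_1 ≅ Z^2.
  H_2: rank ker ∂_2 − rank ∂_3 = (18 − 17) − 0 = 1, and there is no ∂_3, so H_2 ≅ Z.

As a check, the Euler characteristic is 9 − 27 + 18 = 0, which agrees with 1 − 2 + 1 = 0.

H_0 ≅ Z,  H_1 ≅ Z^2,  H_2 ≅ Z.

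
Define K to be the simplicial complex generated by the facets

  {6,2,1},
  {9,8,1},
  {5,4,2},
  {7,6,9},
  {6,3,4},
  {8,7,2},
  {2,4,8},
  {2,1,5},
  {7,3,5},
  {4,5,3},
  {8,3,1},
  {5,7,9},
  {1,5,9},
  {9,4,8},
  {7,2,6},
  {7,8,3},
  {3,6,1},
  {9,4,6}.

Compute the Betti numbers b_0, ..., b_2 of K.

We work with the vertex ordering 1 < 2 < 3 < 4 < 5 < 6 < 7 < 8 < 9. The simplices of K, each written with vertices in increasing order, are:

  0-simplices (9): [1], [2], [3], [4], [5], [6], [7], [8], [9]
  1-simplices (27): (27 of them)
  2-simplices (18): [1,2,5], [1,2,6], [1,3,6], [1,3,8], [1,5,9], [1,8,9], [2,4,5], [2,4,8], [2,6,7], [2,7,8], [3,4,5], [3,4,6], [3,5,7], [3,7,8], [4,6,9], [4,8,9], [5,7,9], [6,7,9]

so the chain groups are C_0 ≅ Z^9, C_1 ≅ Z^27, C_2 ≅ Z^18.

∂_1: C_1 → C_0 sends each edge [p,q] (with p < q) to q − p.
As a 9×27 matrix over Z this has rank 8, with invariant factors (1,1,1,1,1,1,1,1).

Boundary ∂_2: C_2 → C_1 maps a triangle to the signed sum of its edges. For instance
  ∂[6,7,9] = [7,9] − [6,9] + [6,7],
  ∂[3,4,6] = [4,6] − [3,6] + [3,4].
The resulting 27×18 matrix has rank 17, and its Smith normal form has invariant factors (1,1,1,1,1,1,1,1,1,1,1,1,1,1,1,1,1).

Now H_k = ker ∂_k / im ∂_{k+1}, so:

  H_0: rank C_0 − rank ∂_1 = 9 − 8 = 1, and the invariant factors of ∂_1 are all 1, so H_0 = Z.
  H_1: rank ker ∂_1 − rank ∂_2 = (27 − 8) − 17 = 2, and the invariant factors of ∂_2 are all 1, so H_1 = Z^2.
  H_2: rank ker ∂_2 − rank ∂_3 = (18 − 17) − 0 = 1, and there is no ∂_3, so H_2 = Z.

Hence the Betti numbers are b_0 = 1, b_1 = 2, b_2 = 1.

b_0 = 1, b_1 = 2, b_2 = 1.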